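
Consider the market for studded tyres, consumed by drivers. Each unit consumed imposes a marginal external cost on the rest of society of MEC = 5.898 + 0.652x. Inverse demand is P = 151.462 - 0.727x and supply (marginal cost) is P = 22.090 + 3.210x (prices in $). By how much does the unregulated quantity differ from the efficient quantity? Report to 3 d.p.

5.954 units

Market equilibrium (private): 22.090 + 3.210x = 151.462 - 0.727x → x_m = 32.8606.
Social marginal benefit = demand − MEC = 145.564 - 1.379x.
Set SMB = MC: 145.564 - 1.379x = 22.090 + 3.210x → x* = 26.9065.
Gap = |32.8606 − 26.9065| = 5.9541.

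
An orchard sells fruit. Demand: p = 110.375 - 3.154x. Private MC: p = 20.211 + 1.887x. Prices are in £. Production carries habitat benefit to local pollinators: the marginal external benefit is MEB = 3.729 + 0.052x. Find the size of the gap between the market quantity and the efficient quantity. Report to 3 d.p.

Market equilibrium (private): 20.211 + 1.887x = 110.375 - 3.154x → x_m = 17.8861.
Social marginal cost = private MC − MEB = 16.482 + 1.835x.
Set SMC = demand: 16.482 + 1.835x = 110.375 - 3.154x → x* = 18.8200.
Gap = |17.8861 − 18.8200| = 0.9339.

0.934 units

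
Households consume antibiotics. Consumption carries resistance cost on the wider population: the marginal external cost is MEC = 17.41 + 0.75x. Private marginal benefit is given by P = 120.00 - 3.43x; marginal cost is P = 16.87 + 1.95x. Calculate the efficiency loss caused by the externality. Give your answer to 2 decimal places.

DWL = 82.41

Market equilibrium (private): 16.87 + 1.95x = 120.00 - 3.43x → x_m = 19.1691.
Social marginal benefit = demand − MEC = 102.59 - 4.18x.
Set SMB = MC: 102.59 - 4.18x = 16.87 + 1.95x → x* = 13.9837.
The welfare-loss triangle has base |x_m − x*| and height MEC(x_m) (the vertical gap between SMB and MC is zero at x* and MEC at x_m).
DWL = ½ × 5.1854 × 31.7869 = 82.4139.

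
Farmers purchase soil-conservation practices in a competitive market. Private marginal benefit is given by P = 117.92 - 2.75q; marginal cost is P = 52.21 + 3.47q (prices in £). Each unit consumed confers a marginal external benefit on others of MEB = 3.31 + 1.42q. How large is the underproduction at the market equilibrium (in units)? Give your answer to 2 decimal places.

Market equilibrium (private): 52.21 + 3.47q = 117.92 - 2.75q → q_m = 10.5643.
Social marginal benefit = demand + MEB = 121.23 - 1.33q.
Set SMB = MC: 121.23 - 1.33q = 52.21 + 3.47q → q* = 14.3792.
Gap = |10.5643 − 14.3792| = 3.8149.

3.81 units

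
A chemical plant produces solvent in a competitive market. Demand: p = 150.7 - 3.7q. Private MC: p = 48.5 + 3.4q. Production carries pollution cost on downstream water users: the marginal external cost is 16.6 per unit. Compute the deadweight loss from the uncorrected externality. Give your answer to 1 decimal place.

Market equilibrium (private): 48.5 + 3.4q = 150.7 - 3.7q → q_m = 14.3944.
Social marginal cost = private MC + MEC = 65.1 + 3.4q.
Set SMC = demand: 65.1 + 3.4q = 150.7 - 3.7q → q* = 12.0563.
The loss is the area between SMC and demand from q* to q_m; with linear curves that's a triangle of height MEC(q_m).
DWL = ½ × 2.3381 × 16.6000 = 19.4062.

DWL = 19.4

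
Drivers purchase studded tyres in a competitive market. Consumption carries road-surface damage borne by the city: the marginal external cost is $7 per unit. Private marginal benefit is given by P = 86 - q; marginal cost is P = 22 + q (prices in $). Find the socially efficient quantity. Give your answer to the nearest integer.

Social marginal benefit = demand − MEC = 79 - q.
Set SMB = MC: 79 - q = 22 + q → q* = 28.5000.

q* = 29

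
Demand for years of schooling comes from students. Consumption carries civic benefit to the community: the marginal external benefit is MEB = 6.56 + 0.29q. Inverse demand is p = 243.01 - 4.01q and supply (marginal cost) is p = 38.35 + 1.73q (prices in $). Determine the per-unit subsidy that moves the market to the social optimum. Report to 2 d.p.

Social marginal benefit = demand + MEB = 249.57 - 3.72q.
Set SMB = MC: 249.57 - 3.72q = 38.35 + 1.73q → q* = 38.7560.
The Pigouvian subsidy equals MEB at q*: 6.56 + 0.29×38.7560 = 17.7992.

subsidy = $17.80 per unit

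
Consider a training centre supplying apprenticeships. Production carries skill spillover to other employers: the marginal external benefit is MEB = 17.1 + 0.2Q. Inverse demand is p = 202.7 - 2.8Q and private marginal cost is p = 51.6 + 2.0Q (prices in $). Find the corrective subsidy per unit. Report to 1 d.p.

subsidy = $24.4 per unit

Social marginal cost = private MC − MEB = 34.5 + 1.8Q.
Set SMC = demand: 34.5 + 1.8Q = 202.7 - 2.8Q → Q* = 36.5652.
The Pigouvian subsidy equals MEB at Q*: 17.1 + 0.2×36.5652 = 24.4130.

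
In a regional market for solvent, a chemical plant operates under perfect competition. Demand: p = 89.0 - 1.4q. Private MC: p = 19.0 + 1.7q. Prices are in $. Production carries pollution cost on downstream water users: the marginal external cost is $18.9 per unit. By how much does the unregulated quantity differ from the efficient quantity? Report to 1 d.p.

6.1 units

Market equilibrium (private): 19.0 + 1.7q = 89.0 - 1.4q → q_m = 22.5806.
Social marginal cost = private MC + MEC = 37.9 + 1.7q.
Set SMC = demand: 37.9 + 1.7q = 89.0 - 1.4q → q* = 16.4839.
Gap = |22.5806 − 16.4839| = 6.0967.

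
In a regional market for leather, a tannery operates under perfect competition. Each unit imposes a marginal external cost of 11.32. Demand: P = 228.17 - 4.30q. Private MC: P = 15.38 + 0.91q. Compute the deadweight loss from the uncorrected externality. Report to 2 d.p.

DWL = 12.30

Market equilibrium (private): 15.38 + 0.91q = 228.17 - 4.30q → q_m = 40.8426.
Social marginal cost = private MC + MEC = 26.70 + 0.91q.
Set SMC = demand: 26.70 + 0.91q = 228.17 - 4.30q → q* = 38.6699.
The loss is the area between SMC and demand from q* to q_m; with linear curves that's a triangle of height MEC(q_m).
DWL = ½ × 2.1727 × 11.3200 = 12.2975.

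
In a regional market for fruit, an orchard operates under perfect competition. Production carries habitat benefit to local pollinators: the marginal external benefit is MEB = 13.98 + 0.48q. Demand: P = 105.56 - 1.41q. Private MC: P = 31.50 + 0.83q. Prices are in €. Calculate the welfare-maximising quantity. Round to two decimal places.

q* = 50.02

Social marginal cost = private MC − MEB = 17.52 + 0.35q.
Set SMC = demand: 17.52 + 0.35q = 105.56 - 1.41q → q* = 50.0227.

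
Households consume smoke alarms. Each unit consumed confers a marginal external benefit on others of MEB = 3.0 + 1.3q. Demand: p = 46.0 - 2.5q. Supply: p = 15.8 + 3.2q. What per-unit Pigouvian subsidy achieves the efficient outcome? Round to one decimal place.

subsidy = 12.8 per unit

Social marginal benefit = demand + MEB = 49.0 - 1.2q.
Set SMB = MC: 49.0 - 1.2q = 15.8 + 3.2q → q* = 7.5455.
The Pigouvian subsidy equals MEB at q*: 3.0 + 1.3×7.5455 = 12.8092.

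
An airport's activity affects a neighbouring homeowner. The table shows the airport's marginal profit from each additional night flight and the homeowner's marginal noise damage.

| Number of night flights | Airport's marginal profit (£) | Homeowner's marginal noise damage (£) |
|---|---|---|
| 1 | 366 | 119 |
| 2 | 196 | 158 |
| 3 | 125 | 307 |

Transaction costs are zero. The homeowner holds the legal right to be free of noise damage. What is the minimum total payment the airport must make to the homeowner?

Efficient level: marginal profit ≥ marginal noise damage through level 2, so k* = 2.
With the homeowner holding the right, the airport must at least compensate total damage at k*: 119 + 158 = 277.

£277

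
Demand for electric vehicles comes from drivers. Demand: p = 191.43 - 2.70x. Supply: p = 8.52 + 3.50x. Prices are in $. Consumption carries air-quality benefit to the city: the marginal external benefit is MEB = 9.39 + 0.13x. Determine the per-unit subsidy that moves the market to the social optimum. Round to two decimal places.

subsidy = $13.51 per unit

Social marginal benefit = demand + MEB = 200.82 - 2.57x.
Set SMB = MC: 200.82 - 2.57x = 8.52 + 3.50x → x* = 31.6804.
The Pigouvian subsidy equals MEB at x*: 9.39 + 0.13×31.6804 = 13.5085.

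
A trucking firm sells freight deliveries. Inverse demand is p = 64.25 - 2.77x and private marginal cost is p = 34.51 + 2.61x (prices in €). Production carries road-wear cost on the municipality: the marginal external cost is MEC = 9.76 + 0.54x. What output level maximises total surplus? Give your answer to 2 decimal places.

Social marginal cost = private MC + MEC = 44.27 + 3.15x.
Set SMC = demand: 44.27 + 3.15x = 64.25 - 2.77x → x* = 3.3750.

x* = 3.38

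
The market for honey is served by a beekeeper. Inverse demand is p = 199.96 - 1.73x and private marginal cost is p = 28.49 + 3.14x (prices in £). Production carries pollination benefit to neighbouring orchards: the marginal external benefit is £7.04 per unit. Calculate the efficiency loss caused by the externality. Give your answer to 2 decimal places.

DWL = £5.09

Market equilibrium (private): 28.49 + 3.14x = 199.96 - 1.73x → x_m = 35.2094.
Social marginal cost = private MC − MEB = 21.45 + 3.14x.
Set SMC = demand: 21.45 + 3.14x = 199.96 - 1.73x → x* = 36.6550.
The loss is the area between SMC and demand from x* to x_m; with linear curves that's a triangle of height MEB(x_m).
DWL = ½ × 1.4456 × 7.0400 = 5.0885.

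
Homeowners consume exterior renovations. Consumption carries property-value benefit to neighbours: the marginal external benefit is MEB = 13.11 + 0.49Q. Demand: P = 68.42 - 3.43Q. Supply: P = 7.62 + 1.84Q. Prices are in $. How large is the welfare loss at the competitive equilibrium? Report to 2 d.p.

DWL = $36.83

Market equilibrium (private): 7.62 + 1.84Q = 68.42 - 3.43Q → Q_m = 11.5370.
Social marginal benefit = demand + MEB = 81.53 - 2.94Q.
Set SMB = MC: 81.53 - 2.94Q = 7.62 + 1.84Q → Q* = 15.4623.
Between Q* and Q_m the wedge SMB − MC runs linearly from 0 to MEB(Q_m), so the loss is a triangle.
DWL = ½ × 3.9253 × 18.7631 = 36.8254.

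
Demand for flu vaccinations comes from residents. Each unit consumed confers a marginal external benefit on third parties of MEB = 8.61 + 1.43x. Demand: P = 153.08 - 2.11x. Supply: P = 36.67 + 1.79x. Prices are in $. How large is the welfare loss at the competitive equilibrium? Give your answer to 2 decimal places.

Market equilibrium (private): 36.67 + 1.79x = 153.08 - 2.11x → x_m = 29.8487.
Social marginal benefit = demand + MEB = 161.69 - 0.68x.
Set SMB = MC: 161.69 - 0.68x = 36.67 + 1.79x → x* = 50.6154.
Between x* and x_m the wedge SMB − MC runs linearly from 0 to MEB(x_m), so the loss is a triangle.
DWL = ½ × 20.7667 × 51.2937 = 532.6004.

DWL = $532.60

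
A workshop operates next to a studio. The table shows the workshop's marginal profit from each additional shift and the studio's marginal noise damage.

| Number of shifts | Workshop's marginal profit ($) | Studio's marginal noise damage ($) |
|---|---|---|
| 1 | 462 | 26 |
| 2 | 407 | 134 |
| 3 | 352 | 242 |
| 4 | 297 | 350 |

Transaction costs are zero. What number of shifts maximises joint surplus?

Bargaining reaches the level where marginal profit last exceeds marginal noise damage.
That holds through level 3 (352 ≥ 242) but not at 4 (297 < 350).

3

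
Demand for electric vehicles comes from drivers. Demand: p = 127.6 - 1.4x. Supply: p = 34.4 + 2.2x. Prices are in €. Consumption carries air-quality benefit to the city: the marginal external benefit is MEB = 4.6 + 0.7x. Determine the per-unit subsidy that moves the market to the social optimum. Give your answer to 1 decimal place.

Social marginal benefit = demand + MEB = 132.2 - 0.7x.
Set SMB = MC: 132.2 - 0.7x = 34.4 + 2.2x → x* = 33.7241.
The Pigouvian subsidy equals MEB at x*: 4.6 + 0.7×33.7241 = 28.2069.

subsidy = €28.2 per unit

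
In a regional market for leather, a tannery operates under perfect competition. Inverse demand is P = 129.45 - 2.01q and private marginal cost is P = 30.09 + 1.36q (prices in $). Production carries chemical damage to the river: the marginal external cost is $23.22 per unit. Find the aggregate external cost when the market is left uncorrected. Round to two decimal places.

Market equilibrium (private): 30.09 + 1.36q = 129.45 - 2.01q → q_m = 29.4837.
Total external cost = MEC × q_m = 23.22 × 29.4837 = 684.6115.

$684.61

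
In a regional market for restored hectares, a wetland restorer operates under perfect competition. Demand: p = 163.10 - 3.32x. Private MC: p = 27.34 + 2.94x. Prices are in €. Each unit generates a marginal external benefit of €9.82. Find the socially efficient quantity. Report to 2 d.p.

x* = 23.26

Social marginal cost = private MC − MEB = 17.52 + 2.94x.
Set SMC = demand: 17.52 + 2.94x = 163.10 - 3.32x → x* = 23.2556.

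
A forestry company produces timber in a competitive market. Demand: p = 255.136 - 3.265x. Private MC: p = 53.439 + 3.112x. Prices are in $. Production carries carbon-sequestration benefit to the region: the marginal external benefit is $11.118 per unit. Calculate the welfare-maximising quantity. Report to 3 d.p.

x* = 33.372

Social marginal cost = private MC − MEB = 42.321 + 3.112x.
Set SMC = demand: 42.321 + 3.112x = 255.136 - 3.265x → x* = 33.3723.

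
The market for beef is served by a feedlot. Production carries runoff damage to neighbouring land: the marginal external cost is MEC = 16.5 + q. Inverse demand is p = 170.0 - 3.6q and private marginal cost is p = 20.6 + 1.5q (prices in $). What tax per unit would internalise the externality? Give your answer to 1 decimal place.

tax = $38.3 per unit

Social marginal cost = private MC + MEC = 37.1 + 2.5q.
Set SMC = demand: 37.1 + 2.5q = 170.0 - 3.6q → q* = 21.7869.
The Pigouvian tax equals MEC at q*: 16.5 + 1.0×21.7869 = 38.2869.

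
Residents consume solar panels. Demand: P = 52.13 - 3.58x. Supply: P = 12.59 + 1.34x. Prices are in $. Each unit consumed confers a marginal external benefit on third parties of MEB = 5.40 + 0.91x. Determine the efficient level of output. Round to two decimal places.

Social marginal benefit = demand + MEB = 57.53 - 2.67x.
Set SMB = MC: 57.53 - 2.67x = 12.59 + 1.34x → x* = 11.2070.

x* = 11.21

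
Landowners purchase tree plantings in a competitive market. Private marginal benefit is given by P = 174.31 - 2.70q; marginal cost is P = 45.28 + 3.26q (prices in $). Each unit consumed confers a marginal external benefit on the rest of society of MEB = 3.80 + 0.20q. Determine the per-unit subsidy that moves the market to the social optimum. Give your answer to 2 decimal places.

subsidy = $8.41 per unit

Social marginal benefit = demand + MEB = 178.11 - 2.50q.
Set SMB = MC: 178.11 - 2.50q = 45.28 + 3.26q → q* = 23.0608.
The Pigouvian subsidy equals MEB at q*: 3.80 + 0.20×23.0608 = 8.4122.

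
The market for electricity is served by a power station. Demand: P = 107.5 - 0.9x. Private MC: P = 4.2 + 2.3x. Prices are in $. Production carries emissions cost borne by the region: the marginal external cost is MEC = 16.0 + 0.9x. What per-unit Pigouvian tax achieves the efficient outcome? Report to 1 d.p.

tax = $35.2 per unit

Social marginal cost = private MC + MEC = 20.2 + 3.2x.
Set SMC = demand: 20.2 + 3.2x = 107.5 - 0.9x → x* = 21.2927.
The Pigouvian tax equals MEC at x*: 16.0 + 0.9×21.2927 = 35.1634.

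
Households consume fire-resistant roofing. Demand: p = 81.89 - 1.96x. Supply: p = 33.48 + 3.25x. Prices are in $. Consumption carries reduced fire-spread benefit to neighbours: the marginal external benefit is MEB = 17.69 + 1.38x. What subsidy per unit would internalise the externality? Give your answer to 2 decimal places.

subsidy = $41.51 per unit

Social marginal benefit = demand + MEB = 99.58 - 0.58x.
Set SMB = MC: 99.58 - 0.58x = 33.48 + 3.25x → x* = 17.2585.
The Pigouvian subsidy equals MEB at x*: 17.69 + 1.38×17.2585 = 41.5067.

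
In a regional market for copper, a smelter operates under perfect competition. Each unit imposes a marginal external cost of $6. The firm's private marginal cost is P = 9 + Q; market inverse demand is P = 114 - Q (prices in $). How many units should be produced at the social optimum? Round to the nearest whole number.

Q* = 50

Social marginal cost = private MC + MEC = 15 + Q.
Set SMC = demand: 15 + Q = 114 - Q → Q* = 49.5000.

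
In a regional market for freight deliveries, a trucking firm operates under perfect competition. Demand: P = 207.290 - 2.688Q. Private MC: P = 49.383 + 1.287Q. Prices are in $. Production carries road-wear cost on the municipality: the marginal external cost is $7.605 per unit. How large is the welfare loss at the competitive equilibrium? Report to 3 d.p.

Market equilibrium (private): 49.383 + 1.287Q = 207.290 - 2.688Q → Q_m = 39.7250.
Social marginal cost = private MC + MEC = 56.988 + 1.287Q.
Set SMC = demand: 56.988 + 1.287Q = 207.290 - 2.688Q → Q* = 37.8118.
Between Q* and Q_m the wedge SMC − demand runs linearly from 0 to MEC(Q_m), so the loss is a triangle.
DWL = ½ × 1.9132 × 7.6050 = 7.2749.

DWL = $7.275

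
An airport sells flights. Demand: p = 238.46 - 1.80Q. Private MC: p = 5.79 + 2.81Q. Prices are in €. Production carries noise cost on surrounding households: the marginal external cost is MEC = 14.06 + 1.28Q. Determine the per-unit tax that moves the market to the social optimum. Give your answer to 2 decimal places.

Social marginal cost = private MC + MEC = 19.85 + 4.09Q.
Set SMC = demand: 19.85 + 4.09Q = 238.46 - 1.80Q → Q* = 37.1154.
The Pigouvian tax equals MEC at Q*: 14.06 + 1.28×37.1154 = 61.5677.

tax = €61.57 per unit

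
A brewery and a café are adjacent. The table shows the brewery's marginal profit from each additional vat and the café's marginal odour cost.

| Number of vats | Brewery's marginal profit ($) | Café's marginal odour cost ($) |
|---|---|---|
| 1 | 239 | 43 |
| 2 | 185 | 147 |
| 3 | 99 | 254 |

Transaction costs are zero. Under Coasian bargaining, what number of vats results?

2

Bargaining reaches the level where marginal profit last exceeds marginal odour cost.
That holds through level 2 (185 ≥ 147) but not at 3 (99 < 254).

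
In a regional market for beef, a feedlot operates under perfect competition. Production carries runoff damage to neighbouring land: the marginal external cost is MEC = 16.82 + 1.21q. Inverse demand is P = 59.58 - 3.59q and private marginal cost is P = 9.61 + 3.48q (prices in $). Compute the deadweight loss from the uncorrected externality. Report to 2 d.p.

DWL = $38.87

Market equilibrium (private): 9.61 + 3.48q = 59.58 - 3.59q → q_m = 7.0679.
Social marginal cost = private MC + MEC = 26.43 + 4.69q.
Set SMC = demand: 26.43 + 4.69q = 59.58 - 3.59q → q* = 4.0036.
The welfare-loss triangle has base |q_m − q*| and height MEC(q_m) (the vertical gap between SMC and demand is zero at q* and MEC at q_m).
DWL = ½ × 3.0643 × 25.3721 = 38.8739.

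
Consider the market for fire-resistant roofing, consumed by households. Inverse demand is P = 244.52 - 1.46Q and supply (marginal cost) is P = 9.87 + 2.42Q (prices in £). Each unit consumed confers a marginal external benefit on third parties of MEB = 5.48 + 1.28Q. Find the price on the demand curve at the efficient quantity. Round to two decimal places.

Social marginal benefit = demand + MEB = 250.00 - 0.18Q.
Set SMB = MC: 250.00 - 0.18Q = 9.87 + 2.42Q → Q* = 92.3577.
Consumer price on the demand curve at Q*: 244.52 − 1.46×92.3577 = 109.6778.

P = £109.68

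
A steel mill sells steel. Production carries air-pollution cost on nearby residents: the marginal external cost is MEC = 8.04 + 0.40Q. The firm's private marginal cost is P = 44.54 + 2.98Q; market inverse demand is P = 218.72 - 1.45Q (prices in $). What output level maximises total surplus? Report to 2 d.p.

Social marginal cost = private MC + MEC = 52.58 + 3.38Q.
Set SMC = demand: 52.58 + 3.38Q = 218.72 - 1.45Q → Q* = 34.3975.

Q* = 34.40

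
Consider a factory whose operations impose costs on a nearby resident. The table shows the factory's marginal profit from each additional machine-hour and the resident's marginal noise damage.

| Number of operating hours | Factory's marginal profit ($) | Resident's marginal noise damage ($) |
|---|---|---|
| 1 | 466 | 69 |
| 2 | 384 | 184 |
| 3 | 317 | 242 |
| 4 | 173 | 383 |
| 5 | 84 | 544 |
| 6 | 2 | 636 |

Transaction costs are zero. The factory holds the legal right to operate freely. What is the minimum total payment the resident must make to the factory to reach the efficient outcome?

Left alone the factory would choose level 6 (marginal profit stays positive).
Efficient level: k* = 3 (marginal profit ≥ marginal noise damage through 3).
The resident must at least cover the factory's forgone profit from cutting 6→3: 173 + 84 + 2 = 259.

$259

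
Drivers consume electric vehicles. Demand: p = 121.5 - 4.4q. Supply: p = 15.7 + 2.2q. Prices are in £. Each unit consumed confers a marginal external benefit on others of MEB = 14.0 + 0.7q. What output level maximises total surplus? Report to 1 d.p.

q* = 20.3

Social marginal benefit = demand + MEB = 135.5 - 3.7q.
Set SMB = MC: 135.5 - 3.7q = 15.7 + 2.2q → q* = 20.3051.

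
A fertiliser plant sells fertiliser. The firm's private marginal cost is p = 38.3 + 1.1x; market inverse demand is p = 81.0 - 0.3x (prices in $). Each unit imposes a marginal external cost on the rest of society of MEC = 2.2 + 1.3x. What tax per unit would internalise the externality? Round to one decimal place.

tax = $21.7 per unit

Social marginal cost = private MC + MEC = 40.5 + 2.4x.
Set SMC = demand: 40.5 + 2.4x = 81.0 - 0.3x → x* = 15.0000.
The Pigouvian tax equals MEC at x*: 2.2 + 1.3×15.0000 = 21.7000.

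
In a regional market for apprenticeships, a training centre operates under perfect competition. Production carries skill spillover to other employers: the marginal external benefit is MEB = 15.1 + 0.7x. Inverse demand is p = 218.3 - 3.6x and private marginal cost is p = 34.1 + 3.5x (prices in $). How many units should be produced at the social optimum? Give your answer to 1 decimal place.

Social marginal cost = private MC − MEB = 19.0 + 2.8x.
Set SMC = demand: 19.0 + 2.8x = 218.3 - 3.6x → x* = 31.1406.

x* = 31.1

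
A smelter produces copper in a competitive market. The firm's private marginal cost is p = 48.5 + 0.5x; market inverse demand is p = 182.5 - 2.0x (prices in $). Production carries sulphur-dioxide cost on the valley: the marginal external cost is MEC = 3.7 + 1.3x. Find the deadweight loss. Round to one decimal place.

Market equilibrium (private): 48.5 + 0.5x = 182.5 - 2.0x → x_m = 53.6000.
Social marginal cost = private MC + MEC = 52.2 + 1.8x.
Set SMC = demand: 52.2 + 1.8x = 182.5 - 2.0x → x* = 34.2895.
The loss is the area between SMC and demand from x* to x_m; with linear curves that's a triangle of height MEC(x_m).
DWL = ½ × 19.3105 × 73.3800 = 708.5022.

DWL = $708.5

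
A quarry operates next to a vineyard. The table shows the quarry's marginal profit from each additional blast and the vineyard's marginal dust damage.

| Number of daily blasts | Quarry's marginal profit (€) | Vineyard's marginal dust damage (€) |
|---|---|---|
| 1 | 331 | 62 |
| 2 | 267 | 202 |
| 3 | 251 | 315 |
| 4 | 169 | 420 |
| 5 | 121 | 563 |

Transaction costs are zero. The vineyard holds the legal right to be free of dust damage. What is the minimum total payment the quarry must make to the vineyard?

€264

Efficient level: marginal profit ≥ marginal dust damage through level 2, so k* = 2.
With the vineyard holding the right, the quarry must at least compensate total damage at k*: 62 + 202 = 264.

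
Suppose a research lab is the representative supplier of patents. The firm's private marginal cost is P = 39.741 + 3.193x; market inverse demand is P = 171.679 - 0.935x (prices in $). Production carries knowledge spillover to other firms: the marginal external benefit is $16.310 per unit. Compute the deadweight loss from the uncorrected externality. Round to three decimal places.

DWL = $32.221

Market equilibrium (private): 39.741 + 3.193x = 171.679 - 0.935x → x_m = 31.9617.
Social marginal cost = private MC − MEB = 23.431 + 3.193x.
Set SMC = demand: 23.431 + 3.193x = 171.679 - 0.935x → x* = 35.9128.
The loss is the area between SMC and demand from x* to x_m; with linear curves that's a triangle of height MEB(x_m).
DWL = ½ × 3.9511 × 16.3100 = 32.2212.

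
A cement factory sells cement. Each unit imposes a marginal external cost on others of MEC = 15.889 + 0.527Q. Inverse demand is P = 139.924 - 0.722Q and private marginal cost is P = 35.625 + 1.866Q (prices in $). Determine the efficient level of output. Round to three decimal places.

Social marginal cost = private MC + MEC = 51.514 + 2.393Q.
Set SMC = demand: 51.514 + 2.393Q = 139.924 - 0.722Q → Q* = 28.3820.

Q* = 28.382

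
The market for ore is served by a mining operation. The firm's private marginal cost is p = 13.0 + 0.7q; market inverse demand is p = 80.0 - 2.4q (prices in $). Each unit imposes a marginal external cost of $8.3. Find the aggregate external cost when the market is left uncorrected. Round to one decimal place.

Market equilibrium (private): 13.0 + 0.7q = 80.0 - 2.4q → q_m = 21.6129.
Total external cost = MEC × q_m = 8.3 × 21.6129 = 179.3871.

$179.4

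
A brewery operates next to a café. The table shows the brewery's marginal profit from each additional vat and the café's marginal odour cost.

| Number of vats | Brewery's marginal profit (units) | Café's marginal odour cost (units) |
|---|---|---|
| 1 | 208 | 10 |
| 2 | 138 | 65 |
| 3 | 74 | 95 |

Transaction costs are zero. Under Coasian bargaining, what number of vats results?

Bargaining reaches the level where marginal profit last exceeds marginal odour cost.
That holds through level 2 (138 ≥ 65) but not at 3 (74 < 95).

2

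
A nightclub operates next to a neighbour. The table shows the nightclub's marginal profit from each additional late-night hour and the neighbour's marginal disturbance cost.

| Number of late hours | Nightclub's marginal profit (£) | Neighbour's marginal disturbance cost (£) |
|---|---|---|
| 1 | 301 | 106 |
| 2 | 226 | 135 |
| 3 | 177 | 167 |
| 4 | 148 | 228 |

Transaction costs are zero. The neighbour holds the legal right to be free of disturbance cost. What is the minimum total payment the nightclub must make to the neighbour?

Efficient level: marginal profit ≥ marginal disturbance cost through level 3, so k* = 3.
With the neighbour holding the right, the nightclub must at least compensate total damage at k*: 106 + 135 + 167 = 408.

£408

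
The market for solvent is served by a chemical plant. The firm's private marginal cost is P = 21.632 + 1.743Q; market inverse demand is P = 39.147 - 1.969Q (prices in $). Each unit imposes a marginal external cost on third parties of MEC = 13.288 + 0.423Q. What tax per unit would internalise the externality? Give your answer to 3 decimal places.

Social marginal cost = private MC + MEC = 34.920 + 2.166Q.
Set SMC = demand: 34.920 + 2.166Q = 39.147 - 1.969Q → Q* = 1.0222.
The Pigouvian tax equals MEC at Q*: 13.288 + 0.423×1.0222 = 13.7204.

tax = $13.720 per unit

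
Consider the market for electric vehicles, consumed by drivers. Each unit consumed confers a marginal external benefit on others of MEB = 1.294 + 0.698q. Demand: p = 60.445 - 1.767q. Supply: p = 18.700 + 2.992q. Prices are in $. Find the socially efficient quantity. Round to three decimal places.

Social marginal benefit = demand + MEB = 61.739 - 1.069q.
Set SMB = MC: 61.739 - 1.069q = 18.700 + 2.992q → q* = 10.5981.

q* = 10.598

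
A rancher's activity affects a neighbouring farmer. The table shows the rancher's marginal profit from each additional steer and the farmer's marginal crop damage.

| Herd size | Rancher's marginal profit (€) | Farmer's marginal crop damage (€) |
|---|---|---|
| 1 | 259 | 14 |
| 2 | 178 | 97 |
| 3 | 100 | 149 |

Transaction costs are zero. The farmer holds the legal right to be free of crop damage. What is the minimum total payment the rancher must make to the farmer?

Efficient level: marginal profit ≥ marginal crop damage through level 2, so k* = 2.
With the farmer holding the right, the rancher must at least compensate total damage at k*: 14 + 97 = 111.

€111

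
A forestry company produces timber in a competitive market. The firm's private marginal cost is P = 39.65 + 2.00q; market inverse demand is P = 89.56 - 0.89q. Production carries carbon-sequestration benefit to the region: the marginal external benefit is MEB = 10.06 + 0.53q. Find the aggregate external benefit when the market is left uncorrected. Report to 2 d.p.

252.77

Market equilibrium (private): 39.65 + 2.00q = 89.56 - 0.89q → q_m = 17.2699.
Total external benefit = ∫₀^{q_m} (10.06 + 0.53q) dq = 10.06×17.2699 + ½×0.53×17.2699² = 252.7713.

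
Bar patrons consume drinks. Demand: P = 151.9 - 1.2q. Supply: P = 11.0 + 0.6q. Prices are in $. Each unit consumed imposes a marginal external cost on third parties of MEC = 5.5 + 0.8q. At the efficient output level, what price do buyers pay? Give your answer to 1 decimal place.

P = $89.4

Social marginal benefit = demand − MEC = 146.4 - 2.0q.
Set SMB = MC: 146.4 - 2.0q = 11.0 + 0.6q → q* = 52.0769.
Consumer price on the demand curve at q*: 151.9 − 1.2×52.0769 = 89.4077.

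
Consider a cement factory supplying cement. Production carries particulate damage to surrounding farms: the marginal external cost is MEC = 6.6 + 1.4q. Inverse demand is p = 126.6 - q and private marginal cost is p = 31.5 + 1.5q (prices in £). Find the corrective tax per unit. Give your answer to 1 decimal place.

tax = £38.4 per unit

Social marginal cost = private MC + MEC = 38.1 + 2.9q.
Set SMC = demand: 38.1 + 2.9q = 126.6 - q → q* = 22.6923.
The Pigouvian tax equals MEC at q*: 6.6 + 1.4×22.6923 = 38.3692.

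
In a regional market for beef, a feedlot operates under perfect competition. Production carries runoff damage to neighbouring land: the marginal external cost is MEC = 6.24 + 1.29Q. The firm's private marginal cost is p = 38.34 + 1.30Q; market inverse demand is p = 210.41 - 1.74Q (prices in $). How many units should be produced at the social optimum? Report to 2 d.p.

Q* = 38.30

Social marginal cost = private MC + MEC = 44.58 + 2.59Q.
Set SMC = demand: 44.58 + 2.59Q = 210.41 - 1.74Q → Q* = 38.2979.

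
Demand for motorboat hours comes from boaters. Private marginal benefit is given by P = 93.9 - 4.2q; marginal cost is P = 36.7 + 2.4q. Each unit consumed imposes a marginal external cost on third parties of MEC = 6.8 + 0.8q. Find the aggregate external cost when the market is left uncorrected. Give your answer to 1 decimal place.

Market equilibrium (private): 36.7 + 2.4q = 93.9 - 4.2q → q_m = 8.6667.
Total external cost = ∫₀^{q_m} (6.8 + 0.8q) dq = 6.8×8.6667 + ½×0.8×8.6667² = 88.9782.

89.0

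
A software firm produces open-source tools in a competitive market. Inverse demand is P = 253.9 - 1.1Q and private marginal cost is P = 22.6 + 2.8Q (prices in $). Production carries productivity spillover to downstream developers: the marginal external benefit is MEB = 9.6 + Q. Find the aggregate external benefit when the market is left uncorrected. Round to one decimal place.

$2328.1

Market equilibrium (private): 22.6 + 2.8Q = 253.9 - 1.1Q → Q_m = 59.3077.
Total external benefit = ∫₀^{Q_m} (9.6 + 1.0Q) dQ = 9.6×59.3077 + ½×1.0×59.3077² = 2328.0556.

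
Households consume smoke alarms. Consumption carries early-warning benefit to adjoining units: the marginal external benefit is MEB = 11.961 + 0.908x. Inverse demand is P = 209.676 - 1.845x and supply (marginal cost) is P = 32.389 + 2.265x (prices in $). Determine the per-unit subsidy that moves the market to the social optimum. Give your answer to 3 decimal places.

Social marginal benefit = demand + MEB = 221.637 - 0.937x.
Set SMB = MC: 221.637 - 0.937x = 32.389 + 2.265x → x* = 59.1031.
The Pigouvian subsidy equals MEB at x*: 11.961 + 0.908×59.1031 = 65.6266.

subsidy = $65.627 per unit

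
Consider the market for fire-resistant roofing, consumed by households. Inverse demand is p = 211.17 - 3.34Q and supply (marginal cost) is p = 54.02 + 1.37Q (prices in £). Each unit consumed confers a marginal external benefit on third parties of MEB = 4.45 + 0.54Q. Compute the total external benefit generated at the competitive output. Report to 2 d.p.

£449.05

Market equilibrium (private): 54.02 + 1.37Q = 211.17 - 3.34Q → Q_m = 33.3652.
Total external benefit = ∫₀^{Q_m} (4.45 + 0.54Q) dQ = 4.45×33.3652 + ½×0.54×33.3652² = 449.0490.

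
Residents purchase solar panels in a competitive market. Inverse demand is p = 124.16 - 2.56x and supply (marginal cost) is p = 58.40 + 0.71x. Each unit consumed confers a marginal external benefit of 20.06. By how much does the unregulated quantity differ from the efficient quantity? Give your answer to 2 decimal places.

Market equilibrium (private): 58.40 + 0.71x = 124.16 - 2.56x → x_m = 20.1101.
Social marginal benefit = demand + MEB = 144.22 - 2.56x.
Set SMB = MC: 144.22 - 2.56x = 58.40 + 0.71x → x* = 26.2446.
Gap = |20.1101 − 26.2446| = 6.1345.

6.13 units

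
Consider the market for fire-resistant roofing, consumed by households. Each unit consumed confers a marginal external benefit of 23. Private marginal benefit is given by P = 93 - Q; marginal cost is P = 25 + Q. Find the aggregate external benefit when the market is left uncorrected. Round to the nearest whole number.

782

Market equilibrium (private): 25 + Q = 93 - Q → Q_m = 34.0000.
Total external benefit = MEB × Q_m = 23 × 34.0000 = 782.0000.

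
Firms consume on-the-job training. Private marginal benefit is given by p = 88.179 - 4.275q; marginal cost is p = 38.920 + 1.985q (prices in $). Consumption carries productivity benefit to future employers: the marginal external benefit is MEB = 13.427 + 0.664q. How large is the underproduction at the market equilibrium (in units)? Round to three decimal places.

Market equilibrium (private): 38.920 + 1.985q = 88.179 - 4.275q → q_m = 7.8688.
Social marginal benefit = demand + MEB = 101.606 - 3.611q.
Set SMB = MC: 101.606 - 3.611q = 38.920 + 1.985q → q* = 11.2019.
Gap = |7.8688 − 11.2019| = 3.3331.

3.333 units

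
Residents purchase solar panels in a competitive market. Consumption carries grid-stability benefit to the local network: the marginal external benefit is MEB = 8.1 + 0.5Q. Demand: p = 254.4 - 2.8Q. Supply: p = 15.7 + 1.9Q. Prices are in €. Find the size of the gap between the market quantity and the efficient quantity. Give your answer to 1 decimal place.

Market equilibrium (private): 15.7 + 1.9Q = 254.4 - 2.8Q → Q_m = 50.7872.
Social marginal benefit = demand + MEB = 262.5 - 2.3Q.
Set SMB = MC: 262.5 - 2.3Q = 15.7 + 1.9Q → Q* = 58.7619.
Gap = |50.7872 − 58.7619| = 7.9747.

8.0 units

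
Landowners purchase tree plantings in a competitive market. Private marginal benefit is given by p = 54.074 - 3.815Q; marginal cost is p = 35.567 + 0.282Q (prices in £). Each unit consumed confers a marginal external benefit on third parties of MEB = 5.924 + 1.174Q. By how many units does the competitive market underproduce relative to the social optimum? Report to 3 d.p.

3.841 units

Market equilibrium (private): 35.567 + 0.282Q = 54.074 - 3.815Q → Q_m = 4.5172.
Social marginal benefit = demand + MEB = 59.998 - 2.641Q.
Set SMB = MC: 59.998 - 2.641Q = 35.567 + 0.282Q → Q* = 8.3582.
Gap = |4.5172 − 8.3582| = 3.8410.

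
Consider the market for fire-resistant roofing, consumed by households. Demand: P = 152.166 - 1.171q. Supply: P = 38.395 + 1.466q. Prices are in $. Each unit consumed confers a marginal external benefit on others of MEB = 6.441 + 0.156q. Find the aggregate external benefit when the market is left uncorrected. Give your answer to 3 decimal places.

$423.081

Market equilibrium (private): 38.395 + 1.466q = 152.166 - 1.171q → q_m = 43.1441.
Total external benefit = ∫₀^{q_m} (6.441 + 0.156q) dq = 6.441×43.1441 + ½×0.156×43.1441² = 423.0814.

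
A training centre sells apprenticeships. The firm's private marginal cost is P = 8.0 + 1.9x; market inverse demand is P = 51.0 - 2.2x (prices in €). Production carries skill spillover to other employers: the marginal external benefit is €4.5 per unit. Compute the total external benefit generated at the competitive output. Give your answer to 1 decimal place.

Market equilibrium (private): 8.0 + 1.9x = 51.0 - 2.2x → x_m = 10.4878.
Total external benefit = MEB × x_m = 4.5 × 10.4878 = 47.1951.

€47.2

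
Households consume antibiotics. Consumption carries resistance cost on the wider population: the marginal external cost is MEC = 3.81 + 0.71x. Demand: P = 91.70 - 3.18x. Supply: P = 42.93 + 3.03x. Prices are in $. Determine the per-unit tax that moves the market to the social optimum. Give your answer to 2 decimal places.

tax = $8.42 per unit

Social marginal benefit = demand − MEC = 87.89 - 3.89x.
Set SMB = MC: 87.89 - 3.89x = 42.93 + 3.03x → x* = 6.4971.
The Pigouvian tax equals MEC at x*: 3.81 + 0.71×6.4971 = 8.4229.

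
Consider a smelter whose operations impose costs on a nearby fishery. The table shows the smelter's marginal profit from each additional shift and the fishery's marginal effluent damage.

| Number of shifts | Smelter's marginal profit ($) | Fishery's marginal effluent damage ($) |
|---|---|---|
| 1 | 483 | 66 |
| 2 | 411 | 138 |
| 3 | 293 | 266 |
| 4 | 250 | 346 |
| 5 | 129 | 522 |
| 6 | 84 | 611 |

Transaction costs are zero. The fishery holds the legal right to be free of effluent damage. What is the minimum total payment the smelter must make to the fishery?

$470

Efficient level: marginal profit ≥ marginal effluent damage through level 3, so k* = 3.
With the fishery holding the right, the smelter must at least compensate total damage at k*: 66 + 138 + 266 = 470.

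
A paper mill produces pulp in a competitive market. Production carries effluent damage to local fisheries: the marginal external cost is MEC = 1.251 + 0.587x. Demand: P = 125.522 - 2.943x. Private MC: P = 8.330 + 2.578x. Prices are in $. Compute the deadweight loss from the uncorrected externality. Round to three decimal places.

DWL = $15.389

Market equilibrium (private): 8.330 + 2.578x = 125.522 - 2.943x → x_m = 21.2266.
Social marginal cost = private MC + MEC = 9.581 + 3.165x.
Set SMC = demand: 9.581 + 3.165x = 125.522 - 2.943x → x* = 18.9818.
The welfare-loss triangle has base |x_m − x*| and height MEC(x_m) (the vertical gap between SMC and demand is zero at x* and MEC at x_m).
DWL = ½ × 2.2448 × 13.7110 = 15.3892.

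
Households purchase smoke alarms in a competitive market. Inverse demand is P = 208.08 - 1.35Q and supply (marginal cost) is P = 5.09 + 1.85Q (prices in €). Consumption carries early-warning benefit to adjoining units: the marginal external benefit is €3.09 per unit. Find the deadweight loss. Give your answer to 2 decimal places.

DWL = €1.49

Market equilibrium (private): 5.09 + 1.85Q = 208.08 - 1.35Q → Q_m = 63.4344.
Social marginal benefit = demand + MEB = 211.17 - 1.35Q.
Set SMB = MC: 211.17 - 1.35Q = 5.09 + 1.85Q → Q* = 64.4000.
Between Q* and Q_m the wedge SMB − MC runs linearly from 0 to MEB(Q_m), so the loss is a triangle.
DWL = ½ × 0.9656 × 3.0900 = 1.4919.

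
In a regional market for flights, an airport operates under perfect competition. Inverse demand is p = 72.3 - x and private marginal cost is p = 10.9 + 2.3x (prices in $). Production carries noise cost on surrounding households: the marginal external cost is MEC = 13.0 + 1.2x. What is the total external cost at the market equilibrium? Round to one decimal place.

$449.6

Market equilibrium (private): 10.9 + 2.3x = 72.3 - x → x_m = 18.6061.
Total external cost = ∫₀^{x_m} (13.0 + 1.2x) dx = 13.0×18.6061 + ½×1.2×18.6061² = 449.5915.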